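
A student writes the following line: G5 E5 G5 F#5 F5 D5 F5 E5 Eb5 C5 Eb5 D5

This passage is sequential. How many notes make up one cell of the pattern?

Try groups of 4 (3 cells in 12 notes):
G5 E5 G5 F#5 | F5 D5 F5 E5 | Eb5 C5 Eb5 D5
Every group is a transposition down a 2nd of the one before; no shorter unit works.

4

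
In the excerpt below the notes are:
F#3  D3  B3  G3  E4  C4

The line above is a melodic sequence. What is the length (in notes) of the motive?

2

Try groups of 2 (3 cells in 6 notes):
F#3 D3 | B3 G3 | E4 C4
Every group is a transposition up a 4th of the one before; no shorter unit works.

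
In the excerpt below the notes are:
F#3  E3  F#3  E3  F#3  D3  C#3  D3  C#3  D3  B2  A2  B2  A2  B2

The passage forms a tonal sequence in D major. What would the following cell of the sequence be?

G2 F#2 G2 F#2 G2

With a 5-note motive the entries are F#3, D3, B2, each down a 3rd from the previous.
Statement 4 starts on G2 and keeps the same diatonic contour: G2 F#2 G2 F#2 G2.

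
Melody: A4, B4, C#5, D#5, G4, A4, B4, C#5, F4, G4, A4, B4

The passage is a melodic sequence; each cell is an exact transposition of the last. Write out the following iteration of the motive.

The 4-note cells begin on A4, G4, F4 — each down a 2nd from the last.
From Eb4 the exact shape gives Eb4 F4 G4 A4.

Eb4 F4 G4 A4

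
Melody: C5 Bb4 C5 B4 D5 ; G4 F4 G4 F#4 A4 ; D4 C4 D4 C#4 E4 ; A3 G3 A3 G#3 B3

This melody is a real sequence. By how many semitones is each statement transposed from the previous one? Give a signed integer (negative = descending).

-5

The 5-note cells begin on C5, G4, D4, A3 — each down a 4th from the last.
C5 to G4 spans -5 semitones.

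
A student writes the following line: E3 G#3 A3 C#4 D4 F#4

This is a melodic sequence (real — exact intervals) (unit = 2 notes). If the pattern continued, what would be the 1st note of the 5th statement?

With 2-note cells, note 1 of each statement runs E3, A3, D4.
Extending up a 4th: G4 → C5.

C5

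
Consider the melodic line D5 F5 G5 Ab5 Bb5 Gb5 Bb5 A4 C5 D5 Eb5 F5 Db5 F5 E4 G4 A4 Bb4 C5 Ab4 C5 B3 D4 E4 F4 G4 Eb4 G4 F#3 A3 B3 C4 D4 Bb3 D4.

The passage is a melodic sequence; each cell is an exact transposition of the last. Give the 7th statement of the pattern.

G#2 B2 C#3 D3 E3 C3 E3

The 7-note cells begin on D5, A4, E4, B3, F#3 — each down a 4th from the last.
Carrying on: C#3 → G#2.
From G#2 the exact shape gives G#2 B2 C#3 D3 E3 C3 E3.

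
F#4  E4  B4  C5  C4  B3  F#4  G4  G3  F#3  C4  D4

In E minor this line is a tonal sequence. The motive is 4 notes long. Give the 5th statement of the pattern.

A2 G2 D3 E3

The 4-note cells begin on F#4, C4, G3 — each down a 4th from the last.
Carrying on: D3 → A2.
So cell 5 is A2 G2 D3 E3.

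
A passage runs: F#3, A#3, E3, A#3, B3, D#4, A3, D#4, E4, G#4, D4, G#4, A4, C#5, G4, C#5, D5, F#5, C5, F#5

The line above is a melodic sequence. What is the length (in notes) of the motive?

There are 20 notes; a 4-note unit gives 5 cells:
F#3 A#3 E3 A#3 | B3 D#4 A3 D#4 | E4 G#4 D4 G#4 | A4 C#5 G4 C#5 | D5 F#5 C5 F#5
Every group is a transposition up a 4th of the one before; no shorter unit works.

4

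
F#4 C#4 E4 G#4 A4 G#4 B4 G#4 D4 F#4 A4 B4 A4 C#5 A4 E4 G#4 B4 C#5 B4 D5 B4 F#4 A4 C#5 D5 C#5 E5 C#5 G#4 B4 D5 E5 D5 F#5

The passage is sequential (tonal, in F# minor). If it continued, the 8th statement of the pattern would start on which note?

The 7-note cells begin on F#4, G#4, A4, B4, C#5 — each up a 2nd from the last.
Extending the heads up a 2nd: D5 → E5 → F#5.

F#5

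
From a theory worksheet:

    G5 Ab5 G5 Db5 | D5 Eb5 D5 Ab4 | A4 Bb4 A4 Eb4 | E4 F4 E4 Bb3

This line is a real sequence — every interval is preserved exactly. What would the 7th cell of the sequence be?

C#3 D3 C#3 G2

The 4-note cells begin on G5, D5, A4, E4 — each down a 4th from the last.
Extending down a 4th: B3 → F#3 → C#3.
Statement 7 starts on C#3 and keeps the same exact contour: C#3 D3 C#3 G2.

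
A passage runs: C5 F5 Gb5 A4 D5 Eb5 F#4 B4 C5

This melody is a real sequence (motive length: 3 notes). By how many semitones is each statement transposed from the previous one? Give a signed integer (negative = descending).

With a 3-note motive the entries are C5, A4, F#4, each down a 3rd from the previous.
Counting half-steps from C5 to A4: -3.

-3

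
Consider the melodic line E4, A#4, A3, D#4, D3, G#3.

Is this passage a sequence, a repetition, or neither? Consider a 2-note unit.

sequence

Each 2-note cell is the previous one transposed down a 5th.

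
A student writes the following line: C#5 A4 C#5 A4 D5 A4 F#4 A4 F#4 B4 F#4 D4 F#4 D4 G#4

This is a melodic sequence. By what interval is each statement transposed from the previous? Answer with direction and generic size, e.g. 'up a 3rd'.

With a 5-note motive the entries are C#5, A4, F#4, each down a 3rd from the previous.
C#5 to A4 is down a 3rd.

down a 3rd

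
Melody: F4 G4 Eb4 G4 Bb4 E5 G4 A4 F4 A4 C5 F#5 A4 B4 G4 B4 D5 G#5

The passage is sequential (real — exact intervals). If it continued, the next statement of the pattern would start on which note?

The 6-note cells begin on F4, G4, A4 — each up a 2nd from the last.
One more step up a 2nd gives B4.

B4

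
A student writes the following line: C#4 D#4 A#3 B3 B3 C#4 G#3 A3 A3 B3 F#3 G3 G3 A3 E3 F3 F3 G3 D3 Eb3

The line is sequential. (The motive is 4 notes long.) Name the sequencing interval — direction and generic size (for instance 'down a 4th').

Unit = 4 notes; the statements start on C#4, B3, A3, G3, F3, moving down a 2nd each time.
C#4 to B3 is down a 2nd.

down a 2nd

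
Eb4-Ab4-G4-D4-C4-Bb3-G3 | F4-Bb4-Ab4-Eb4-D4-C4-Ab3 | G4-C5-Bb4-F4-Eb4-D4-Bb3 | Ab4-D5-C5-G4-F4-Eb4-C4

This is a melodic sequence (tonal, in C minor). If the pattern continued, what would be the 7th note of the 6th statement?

With 7-note cells, note 7 of each statement runs G3, Ab3, Bb3, C4.
Each moves up a 2nd. Continuing: D4 → Eb4.

Eb4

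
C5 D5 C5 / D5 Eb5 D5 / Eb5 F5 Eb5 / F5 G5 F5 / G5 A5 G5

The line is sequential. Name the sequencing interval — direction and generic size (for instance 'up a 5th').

up a 2nd

With a 3-note motive the entries are C5, D5, Eb5, F5, G5, each up a 2nd from the previous.
From C5 to D5: up a 2nd.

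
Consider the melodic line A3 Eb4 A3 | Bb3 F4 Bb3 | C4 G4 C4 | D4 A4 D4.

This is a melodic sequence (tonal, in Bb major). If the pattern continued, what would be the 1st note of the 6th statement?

With 3-note cells, note 1 of each statement runs A3, Bb3, C4, D4.
Carrying that up a 2nd forward: Eb4 → F4.

F4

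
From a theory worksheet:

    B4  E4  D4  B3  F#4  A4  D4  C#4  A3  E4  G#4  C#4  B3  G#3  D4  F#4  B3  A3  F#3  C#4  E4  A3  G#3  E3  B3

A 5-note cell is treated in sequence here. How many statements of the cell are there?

5

25 notes in groups of 5 gives 25/5 = 5 statements.
Starts: B4, A4, G#4, F#4, E4 — each down a 2nd.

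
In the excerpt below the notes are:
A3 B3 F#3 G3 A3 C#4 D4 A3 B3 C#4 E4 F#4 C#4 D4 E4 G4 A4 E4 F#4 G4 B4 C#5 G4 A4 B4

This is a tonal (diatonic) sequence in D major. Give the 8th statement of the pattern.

The 5-note cells begin on A3, C#4, E4, G4, B4 — each up a 3rd from the last.
Continuing the starts: D5 → F#5 → A5.
Statement 8 starts on A5 and keeps the same diatonic contour: A5 B5 F#5 G5 A5.

A5 B5 F#5 G5 A5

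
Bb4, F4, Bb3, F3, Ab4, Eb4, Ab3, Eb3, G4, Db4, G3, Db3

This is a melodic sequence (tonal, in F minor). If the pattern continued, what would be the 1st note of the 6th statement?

Db4

Grouping in 4s, the 1st note of each cell is Bb4, Ab4, G4.
Carrying that down a 2nd forward: F4 → Eb4 → Db4.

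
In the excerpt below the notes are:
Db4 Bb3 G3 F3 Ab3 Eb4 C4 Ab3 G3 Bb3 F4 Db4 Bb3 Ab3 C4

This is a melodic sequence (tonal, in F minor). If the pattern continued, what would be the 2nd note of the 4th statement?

Eb4

Grouping in 5s, the 2nd note of each cell is Bb3, C4, Db4.
One more up a 2nd gives Eb4.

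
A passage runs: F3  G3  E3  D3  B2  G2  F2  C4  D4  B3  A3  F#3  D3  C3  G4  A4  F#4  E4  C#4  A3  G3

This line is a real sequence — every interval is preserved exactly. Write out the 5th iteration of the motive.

Taking 7-note groups, the heads are F3, C4, G4: the pattern moves up a 5th.
Extending up a 5th: D5 → A5.
So cell 5 is A5 B5 G#5 F#5 D#5 B4 A4.

A5 B5 G#5 F#5 D#5 B4 A4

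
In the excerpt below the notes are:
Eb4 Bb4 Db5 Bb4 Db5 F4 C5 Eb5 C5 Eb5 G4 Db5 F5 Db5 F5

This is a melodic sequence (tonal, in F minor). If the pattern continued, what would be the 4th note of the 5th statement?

With 5-note cells, note 4 of each statement runs Bb4, C5, Db5.
Each moves up a 2nd. Continuing: Eb5 → F5.

F5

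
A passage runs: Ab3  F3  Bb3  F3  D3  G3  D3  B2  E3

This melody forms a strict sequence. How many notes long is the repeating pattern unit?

3

There are 9 notes; a 3-note unit gives 3 cells:
Ab3 F3 Bb3 | F3 D3 G3 | D3 B2 E3
Every group is a transposition down a 3rd of the one before; no shorter unit works.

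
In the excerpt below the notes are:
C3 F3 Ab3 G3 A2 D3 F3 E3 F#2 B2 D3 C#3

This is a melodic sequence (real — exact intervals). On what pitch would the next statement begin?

D#2

Taking 4-note groups, the heads are C3, A2, F#2: the pattern moves down a 3rd.
One more step down a 3rd gives D#2.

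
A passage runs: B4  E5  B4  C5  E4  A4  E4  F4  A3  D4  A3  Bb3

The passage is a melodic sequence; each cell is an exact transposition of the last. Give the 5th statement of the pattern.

G2 C3 G2 Ab2

With a 4-note motive the entries are B4, E4, A3, each down a 5th from the previous.
Continuing the starts: D3 → G2.
Statement 5 starts on G2 and keeps the same exact contour: G2 C3 G2 Ab2.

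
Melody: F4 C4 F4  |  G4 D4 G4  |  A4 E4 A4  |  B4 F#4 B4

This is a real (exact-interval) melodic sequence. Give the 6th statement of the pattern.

D#5 A#4 D#5

Taking 3-note groups, the heads are F4, G4, A4, B4: the pattern moves up a 2nd.
Continuing the starts: C#5 → D#5.
Statement 6 starts on D#5 and keeps the same exact contour: D#5 A#4 D#5.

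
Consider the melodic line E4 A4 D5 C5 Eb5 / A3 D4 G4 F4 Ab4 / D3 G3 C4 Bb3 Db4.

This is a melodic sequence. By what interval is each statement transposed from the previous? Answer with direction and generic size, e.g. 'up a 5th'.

With a 5-note motive the entries are E4, A3, D3, each down a 5th from the previous.
From E4 to A3: down a 5th.

down a 5th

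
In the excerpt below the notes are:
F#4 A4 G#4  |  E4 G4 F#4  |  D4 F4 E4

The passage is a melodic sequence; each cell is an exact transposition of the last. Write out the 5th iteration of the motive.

Unit = 3 notes; the statements start on F#4, E4, D4, moving down a 2nd each time.
Carrying on: C4 → Bb3.
Statement 5 starts on Bb3 and keeps the same exact contour: Bb3 Db4 C4.

Bb3 Db4 C4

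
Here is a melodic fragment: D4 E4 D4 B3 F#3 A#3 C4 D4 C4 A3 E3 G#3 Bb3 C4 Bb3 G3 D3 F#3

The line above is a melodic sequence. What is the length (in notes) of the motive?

18 notes total. Splitting into 3 groups of 6:
D4 E4 D4 B3 F#3 A#3 | C4 D4 C4 A3 E3 G#3 | Bb3 C4 Bb3 G3 D3 F#3
That's a consistent down a 2nd shift per cell, and no other grouping gives one.

6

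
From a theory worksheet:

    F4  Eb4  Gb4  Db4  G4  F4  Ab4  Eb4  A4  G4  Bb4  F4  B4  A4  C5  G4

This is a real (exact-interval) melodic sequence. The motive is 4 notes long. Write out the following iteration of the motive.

C#5 B4 D5 A4

With a 4-note motive the entries are F4, G4, A4, B4, each up a 2nd from the previous.
From C#5 the exact shape gives C#5 B4 D5 A4.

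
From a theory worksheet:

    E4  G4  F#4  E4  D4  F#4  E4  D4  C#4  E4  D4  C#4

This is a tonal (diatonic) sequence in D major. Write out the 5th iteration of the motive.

Taking 4-note groups, the heads are E4, D4, C#4: the pattern moves down a 2nd.
Continuing the starts: B3 → A3.
Statement 5 starts on A3 and keeps the same diatonic contour: A3 C#4 B3 A3.

A3 C#4 B3 A3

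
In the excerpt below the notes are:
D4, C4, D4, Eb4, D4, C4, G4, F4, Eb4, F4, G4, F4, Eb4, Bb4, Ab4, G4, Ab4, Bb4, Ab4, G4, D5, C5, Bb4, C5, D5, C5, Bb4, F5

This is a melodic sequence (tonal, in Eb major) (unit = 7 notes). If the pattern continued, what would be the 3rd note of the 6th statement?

G5

Grouping in 7s, the 3rd note of each cell is D4, F4, Ab4, C5.
Carrying that up a 3rd forward: Eb5 → G5.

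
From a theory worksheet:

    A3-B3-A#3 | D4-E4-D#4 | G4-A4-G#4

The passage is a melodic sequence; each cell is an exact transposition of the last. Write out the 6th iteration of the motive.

Bb5 C6 B5

Taking 3-note groups, the heads are A3, D4, G4: the pattern moves up a 4th.
Extending up a 4th: C5 → F5 → Bb5.
So cell 6 is Bb5 C6 B5.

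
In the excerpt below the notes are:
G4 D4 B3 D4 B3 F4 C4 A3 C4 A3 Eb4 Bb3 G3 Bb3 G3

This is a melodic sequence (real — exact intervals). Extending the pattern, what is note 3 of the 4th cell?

F3

Grouping in 5s, the 3rd note of each cell is B3, A3, G3.
From G3, down a 2nd gives F3.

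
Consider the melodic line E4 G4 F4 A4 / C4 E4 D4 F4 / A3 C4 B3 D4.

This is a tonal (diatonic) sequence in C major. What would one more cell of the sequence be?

The 4-note cells begin on E4, C4, A3 — each down a 3rd from the last.
From F3 the diatonic shape gives F3 A3 G3 B3.

F3 A3 G3 B3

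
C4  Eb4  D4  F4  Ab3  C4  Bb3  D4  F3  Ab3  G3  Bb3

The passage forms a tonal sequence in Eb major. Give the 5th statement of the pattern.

With a 4-note motive the entries are C4, Ab3, F3, each down a 3rd from the previous.
Extending down a 3rd: D3 → Bb2.
From Bb2 the diatonic shape gives Bb2 D3 C3 Eb3.

Bb2 D3 C3 Eb3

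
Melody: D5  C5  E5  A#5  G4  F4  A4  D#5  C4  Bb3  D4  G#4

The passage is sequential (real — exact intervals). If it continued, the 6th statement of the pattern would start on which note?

The 4-note cells begin on D5, G4, C4 — each down a 5th from the last.
Extending the heads down a 5th: F3 → Bb2 → Eb2.

Eb2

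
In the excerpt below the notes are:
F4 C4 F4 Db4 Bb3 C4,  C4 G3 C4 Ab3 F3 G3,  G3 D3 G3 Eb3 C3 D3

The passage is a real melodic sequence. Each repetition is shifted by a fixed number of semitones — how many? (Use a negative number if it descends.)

-5

With a 6-note motive the entries are F4, C4, G3, each down a 4th from the previous.
F4→C4 is 60 − 65 = -5 semitones.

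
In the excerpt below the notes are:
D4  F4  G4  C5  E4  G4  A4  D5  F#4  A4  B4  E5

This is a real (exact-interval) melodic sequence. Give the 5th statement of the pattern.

Taking 4-note groups, the heads are D4, E4, F#4: the pattern moves up a 2nd.
Continuing the starts: G#4 → A#4.
So cell 5 is A#4 C#5 D#5 G#5.

A#4 C#5 D#5 G#5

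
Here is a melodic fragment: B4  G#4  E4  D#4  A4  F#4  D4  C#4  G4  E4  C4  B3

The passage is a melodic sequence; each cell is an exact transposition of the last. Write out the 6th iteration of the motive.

Db4 Bb3 Gb3 F3

The 4-note cells begin on B4, A4, G4 — each down a 2nd from the last.
Extending down a 2nd: F4 → Eb4 → Db4.
Statement 6 starts on Db4 and keeps the same exact contour: Db4 Bb3 Gb3 F3.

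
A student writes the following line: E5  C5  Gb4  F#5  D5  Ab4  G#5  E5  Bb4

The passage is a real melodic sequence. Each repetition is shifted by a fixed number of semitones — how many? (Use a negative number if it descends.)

2

The 3-note cells begin on E5, F#5, G#5 — each up a 2nd from the last.
Counting half-steps from E5 to F#5: 2.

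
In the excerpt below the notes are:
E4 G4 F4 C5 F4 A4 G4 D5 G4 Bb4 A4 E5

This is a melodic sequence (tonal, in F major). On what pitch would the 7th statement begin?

D5

Unit = 4 notes; the statements start on E4, F4, G4, moving up a 2nd each time.
Extending the heads up a 2nd: A4 → Bb4 → C5 → D5.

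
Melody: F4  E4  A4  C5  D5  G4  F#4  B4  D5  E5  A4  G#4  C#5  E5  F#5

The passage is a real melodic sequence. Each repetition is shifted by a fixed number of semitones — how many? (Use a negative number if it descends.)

Unit = 5 notes; the statements start on F4, G4, A4, moving up a 2nd each time.
F4 to G4 spans +2 semitones.

2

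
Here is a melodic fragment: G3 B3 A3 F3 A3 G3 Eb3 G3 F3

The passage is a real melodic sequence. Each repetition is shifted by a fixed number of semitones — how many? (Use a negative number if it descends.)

-2

The 3-note cells begin on G3, F3, Eb3 — each down a 2nd from the last.
Counting half-steps from G3 to F3: -2.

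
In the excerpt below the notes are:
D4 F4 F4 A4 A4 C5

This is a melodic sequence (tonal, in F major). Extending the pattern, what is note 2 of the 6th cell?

Bb5

The unit is 2 notes. Position-2 pitches of the 3 shown cells: F4, A4, C5.
Carrying that up a 3rd forward: E5 → G5 → Bb5.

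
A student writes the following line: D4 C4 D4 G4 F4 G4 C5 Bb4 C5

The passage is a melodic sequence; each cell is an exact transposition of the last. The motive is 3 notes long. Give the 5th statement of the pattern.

With a 3-note motive the entries are D4, G4, C5, each up a 4th from the previous.
Continuing the starts: F5 → Bb5.
Statement 5 starts on Bb5 and keeps the same exact contour: Bb5 Ab5 Bb5.

Bb5 Ab5 Bb5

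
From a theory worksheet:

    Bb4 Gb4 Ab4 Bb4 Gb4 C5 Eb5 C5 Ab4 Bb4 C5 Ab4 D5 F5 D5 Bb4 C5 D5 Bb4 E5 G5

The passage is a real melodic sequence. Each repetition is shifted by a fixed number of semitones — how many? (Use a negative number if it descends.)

2

Taking 7-note groups, the heads are Bb4, C5, D5: the pattern moves up a 2nd.
Counting half-steps from Bb4 to C5: 2.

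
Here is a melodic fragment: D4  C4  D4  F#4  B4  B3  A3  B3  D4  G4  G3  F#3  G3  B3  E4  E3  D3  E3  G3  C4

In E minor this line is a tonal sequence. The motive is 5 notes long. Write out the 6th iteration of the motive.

The 5-note cells begin on D4, B3, G3, E3 — each down a 3rd from the last.
Extending down a 3rd: C3 → A2.
From A2 the diatonic shape gives A2 G2 A2 C3 F#3.

A2 G2 A2 C3 F#3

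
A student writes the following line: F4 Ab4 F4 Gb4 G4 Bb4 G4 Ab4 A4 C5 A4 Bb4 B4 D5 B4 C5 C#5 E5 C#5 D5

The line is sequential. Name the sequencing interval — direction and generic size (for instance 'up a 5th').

up a 2nd

Taking 4-note groups, the heads are F4, G4, A4, B4, C#5: the pattern moves up a 2nd.
From F4 to G4: up a 2nd.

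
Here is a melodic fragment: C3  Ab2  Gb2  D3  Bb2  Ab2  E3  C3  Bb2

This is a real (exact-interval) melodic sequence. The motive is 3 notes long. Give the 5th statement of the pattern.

G#3 E3 D3

With a 3-note motive the entries are C3, D3, E3, each up a 2nd from the previous.
Extending up a 2nd: F#3 → G#3.
So cell 5 is G#3 E3 D3.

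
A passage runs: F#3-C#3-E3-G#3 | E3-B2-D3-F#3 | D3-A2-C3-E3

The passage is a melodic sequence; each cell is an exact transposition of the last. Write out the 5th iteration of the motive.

The 4-note cells begin on F#3, E3, D3 — each down a 2nd from the last.
Continuing the starts: C3 → Bb2.
From Bb2 the exact shape gives Bb2 F2 Ab2 C3.

Bb2 F2 Ab2 C3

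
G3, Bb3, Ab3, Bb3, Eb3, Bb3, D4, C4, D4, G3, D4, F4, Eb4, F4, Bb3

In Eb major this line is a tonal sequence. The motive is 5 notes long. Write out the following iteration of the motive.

The 5-note cells begin on G3, Bb3, D4 — each up a 3rd from the last.
So cell 4 is F4 Ab4 G4 Ab4 D4.

F4 Ab4 G4 Ab4 D4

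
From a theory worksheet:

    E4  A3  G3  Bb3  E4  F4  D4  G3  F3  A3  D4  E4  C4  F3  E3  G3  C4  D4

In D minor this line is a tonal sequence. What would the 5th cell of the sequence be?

A3 D3 C3 E3 A3 Bb3

Unit = 6 notes; the statements start on E4, D4, C4, moving down a 2nd each time.
Continuing the starts: Bb3 → A3.
From A3 the diatonic shape gives A3 D3 C3 E3 A3 Bb3.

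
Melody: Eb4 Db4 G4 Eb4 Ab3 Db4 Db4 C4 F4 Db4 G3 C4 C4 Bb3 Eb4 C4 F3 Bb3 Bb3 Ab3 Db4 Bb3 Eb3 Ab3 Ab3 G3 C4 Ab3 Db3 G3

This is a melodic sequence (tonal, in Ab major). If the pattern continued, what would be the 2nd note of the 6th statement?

With 6-note cells, note 2 of each statement runs Db4, C4, Bb3, Ab3, G3.
From G3, down a 2nd gives F3.

F3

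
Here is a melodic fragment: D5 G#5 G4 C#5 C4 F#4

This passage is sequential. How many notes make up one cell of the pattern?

2

Try groups of 2 (3 cells in 6 notes):
D5 G#5 | G4 C#5 | C4 F#4
Each cell is the previous one down a 5th — so the unit is 2 notes.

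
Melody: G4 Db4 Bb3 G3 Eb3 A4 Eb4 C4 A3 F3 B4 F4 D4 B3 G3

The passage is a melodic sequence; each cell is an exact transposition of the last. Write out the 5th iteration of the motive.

D#5 A4 F#4 D#4 B3

The 5-note cells begin on G4, A4, B4 — each up a 2nd from the last.
Extending up a 2nd: C#5 → D#5.
From D#5 the exact shape gives D#5 A4 F#4 D#4 B3.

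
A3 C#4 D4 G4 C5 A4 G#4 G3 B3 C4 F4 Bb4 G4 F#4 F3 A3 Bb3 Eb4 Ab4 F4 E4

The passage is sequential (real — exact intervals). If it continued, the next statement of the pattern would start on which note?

With a 7-note motive the entries are A3, G3, F3, each down a 2nd from the previous.
The next head, down a 2nd from F3, is Eb3.

Eb3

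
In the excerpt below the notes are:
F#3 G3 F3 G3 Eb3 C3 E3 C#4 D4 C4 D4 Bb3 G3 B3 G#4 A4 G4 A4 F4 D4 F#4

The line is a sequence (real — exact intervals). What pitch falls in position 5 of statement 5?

Grouping in 7s, the 5th note of each cell is Eb3, Bb3, F4.
Each moves up a 5th. Continuing: C5 → G5.

G5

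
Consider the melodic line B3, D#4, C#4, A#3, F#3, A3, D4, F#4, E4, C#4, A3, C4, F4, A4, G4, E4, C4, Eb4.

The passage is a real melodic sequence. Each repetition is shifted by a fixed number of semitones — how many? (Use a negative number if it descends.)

With a 6-note motive the entries are B3, D4, F4, each up a 3rd from the previous.
B3 to D4 spans +3 semitones.

3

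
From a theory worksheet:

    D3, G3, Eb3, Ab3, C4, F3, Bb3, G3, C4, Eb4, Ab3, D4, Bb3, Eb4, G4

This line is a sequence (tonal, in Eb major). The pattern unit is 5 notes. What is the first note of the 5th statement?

Eb4

Unit = 5 notes; the statements start on D3, F3, Ab3, moving up a 3rd each time.
Continuing: C4 → Eb4. Statement 5 starts on Eb4.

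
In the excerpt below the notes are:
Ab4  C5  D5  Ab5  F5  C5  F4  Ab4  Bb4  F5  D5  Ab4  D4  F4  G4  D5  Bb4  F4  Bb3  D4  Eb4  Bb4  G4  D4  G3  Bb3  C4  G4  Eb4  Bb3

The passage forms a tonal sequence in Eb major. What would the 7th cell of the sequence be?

C3 Eb3 F3 C4 Ab3 Eb3

With a 6-note motive the entries are Ab4, F4, D4, Bb3, G3, each down a 3rd from the previous.
Continuing the starts: Eb3 → C3.
Statement 7 starts on C3 and keeps the same diatonic contour: C3 Eb3 F3 C4 Ab3 Eb3.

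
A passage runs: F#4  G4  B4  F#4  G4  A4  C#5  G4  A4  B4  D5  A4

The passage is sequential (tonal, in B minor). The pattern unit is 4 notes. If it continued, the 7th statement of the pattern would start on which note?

With a 4-note motive the entries are F#4, G4, A4, each up a 2nd from the previous.
Extending the heads up a 2nd: B4 → C#5 → D5 → E5.

E5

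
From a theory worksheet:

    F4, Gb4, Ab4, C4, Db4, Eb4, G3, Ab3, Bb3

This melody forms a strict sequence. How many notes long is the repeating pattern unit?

3

There are 9 notes; a 3-note unit gives 3 cells:
F4 Gb4 Ab4 | C4 Db4 Eb4 | G3 Ab3 Bb3
Each cell is the previous one down a 4th — so the unit is 3 notes.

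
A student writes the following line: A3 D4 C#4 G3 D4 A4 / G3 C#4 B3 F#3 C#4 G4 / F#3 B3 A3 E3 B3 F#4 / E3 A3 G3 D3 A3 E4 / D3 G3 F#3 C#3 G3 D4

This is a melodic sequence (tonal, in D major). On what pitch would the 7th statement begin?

B2

The 6-note cells begin on A3, G3, F#3, E3, D3 — each down a 2nd from the last.
Extending the heads down a 2nd: C#3 → B2.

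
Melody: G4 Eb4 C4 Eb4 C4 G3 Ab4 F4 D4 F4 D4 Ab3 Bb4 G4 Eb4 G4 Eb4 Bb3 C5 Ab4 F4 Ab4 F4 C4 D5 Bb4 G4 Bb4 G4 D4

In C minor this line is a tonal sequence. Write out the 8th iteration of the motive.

Unit = 6 notes; the statements start on G4, Ab4, Bb4, C5, D5, moving up a 2nd each time.
Continuing the starts: Eb5 → F5 → G5.
So cell 8 is G5 Eb5 C5 Eb5 C5 G4.

G5 Eb5 C5 Eb5 C5 G4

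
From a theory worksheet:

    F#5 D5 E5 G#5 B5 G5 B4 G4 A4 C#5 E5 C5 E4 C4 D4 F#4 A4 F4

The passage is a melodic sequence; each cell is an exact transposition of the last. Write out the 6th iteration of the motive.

G2 Eb2 F2 A2 C3 Ab2

Unit = 6 notes; the statements start on F#5, B4, E4, moving down a 5th each time.
Extending down a 5th: A3 → D3 → G2.
Statement 6 starts on G2 and keeps the same exact contour: G2 Eb2 F2 A2 C3 Ab2.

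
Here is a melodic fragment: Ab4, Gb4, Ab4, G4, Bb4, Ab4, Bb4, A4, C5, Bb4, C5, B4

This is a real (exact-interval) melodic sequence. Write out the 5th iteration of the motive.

The 4-note cells begin on Ab4, Bb4, C5 — each up a 2nd from the last.
Continuing the starts: D5 → E5.
Statement 5 starts on E5 and keeps the same exact contour: E5 D5 E5 D#5.

E5 D5 E5 D#5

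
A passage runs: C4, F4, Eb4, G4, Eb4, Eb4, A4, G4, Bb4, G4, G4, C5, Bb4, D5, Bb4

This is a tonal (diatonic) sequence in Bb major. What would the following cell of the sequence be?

Bb4 Eb5 D5 F5 D5

Taking 5-note groups, the heads are C4, Eb4, G4: the pattern moves up a 3rd.
Statement 4 starts on Bb4 and keeps the same diatonic contour: Bb4 Eb5 D5 F5 D5.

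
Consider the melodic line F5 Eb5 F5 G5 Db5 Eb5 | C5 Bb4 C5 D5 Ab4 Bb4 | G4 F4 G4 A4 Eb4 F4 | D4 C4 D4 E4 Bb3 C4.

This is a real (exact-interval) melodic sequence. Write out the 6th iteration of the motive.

With a 6-note motive the entries are F5, C5, G4, D4, each down a 4th from the previous.
Continuing the starts: A3 → E3.
So cell 6 is E3 D3 E3 F#3 C3 D3.

E3 D3 E3 F#3 C3 D3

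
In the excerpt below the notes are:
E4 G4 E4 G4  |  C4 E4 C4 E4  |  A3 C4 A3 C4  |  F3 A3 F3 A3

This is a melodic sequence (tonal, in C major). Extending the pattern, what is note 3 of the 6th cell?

B2

With 4-note cells, note 3 of each statement runs E4, C4, A3, F3.
Carrying that down a 3rd forward: D3 → B2.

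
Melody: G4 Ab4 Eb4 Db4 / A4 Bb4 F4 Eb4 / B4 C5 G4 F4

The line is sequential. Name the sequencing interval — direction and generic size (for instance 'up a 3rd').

up a 2nd

Unit = 4 notes; the statements start on G4, A4, B4, moving up a 2nd each time.
G4 to A4 is up a 2nd.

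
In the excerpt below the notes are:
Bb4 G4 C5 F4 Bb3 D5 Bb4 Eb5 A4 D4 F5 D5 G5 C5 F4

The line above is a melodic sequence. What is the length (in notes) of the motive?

5

There are 15 notes; a 5-note unit gives 3 cells:
Bb4 G4 C5 F4 Bb3 | D5 Bb4 Eb5 A4 D4 | F5 D5 G5 C5 F4
Each cell is the previous one up a 3rd — so the unit is 5 notes.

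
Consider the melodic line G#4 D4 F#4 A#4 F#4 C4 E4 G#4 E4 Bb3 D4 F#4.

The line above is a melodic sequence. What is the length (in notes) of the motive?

4

Try groups of 4 (3 cells in 12 notes):
G#4 D4 F#4 A#4 | F#4 C4 E4 G#4 | E4 Bb3 D4 F#4
Every group is a transposition down a 2nd of the one before; no shorter unit works.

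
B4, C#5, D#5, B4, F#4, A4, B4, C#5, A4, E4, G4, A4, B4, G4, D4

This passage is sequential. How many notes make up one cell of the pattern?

5

Try groups of 5 (3 cells in 15 notes):
B4 C#5 D#5 B4 F#4 | A4 B4 C#5 A4 E4 | G4 A4 B4 G4 D4
That's a consistent down a 2nd shift per cell, and no other grouping gives one.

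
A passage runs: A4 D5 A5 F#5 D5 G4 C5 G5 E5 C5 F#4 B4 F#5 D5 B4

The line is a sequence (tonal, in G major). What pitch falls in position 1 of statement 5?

With 5-note cells, note 1 of each statement runs A4, G4, F#4.
Carrying that down a 2nd forward: E4 → D4.

D4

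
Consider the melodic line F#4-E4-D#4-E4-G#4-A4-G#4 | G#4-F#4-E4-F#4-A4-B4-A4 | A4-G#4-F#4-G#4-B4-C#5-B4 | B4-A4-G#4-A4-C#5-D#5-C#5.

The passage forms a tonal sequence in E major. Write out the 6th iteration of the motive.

D#5 C#5 B4 C#5 E5 F#5 E5

The 7-note cells begin on F#4, G#4, A4, B4 — each up a 2nd from the last.
Carrying on: C#5 → D#5.
So cell 6 is D#5 C#5 B4 C#5 E5 F#5 E5.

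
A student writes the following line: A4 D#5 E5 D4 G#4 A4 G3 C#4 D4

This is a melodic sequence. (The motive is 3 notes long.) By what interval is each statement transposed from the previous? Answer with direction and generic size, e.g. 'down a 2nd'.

down a 5th

Unit = 3 notes; the statements start on A4, D4, G3, moving down a 5th each time.
From A4 to D4: down a 5th.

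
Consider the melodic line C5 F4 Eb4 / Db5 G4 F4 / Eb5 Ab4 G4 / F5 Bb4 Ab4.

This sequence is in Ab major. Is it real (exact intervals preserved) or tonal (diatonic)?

Every note is diatonic to Ab major.
Cell 1 has -7 semitones from note 1 to 2, but cell 2 has -6 — the interval quality changes while the contour stays the same, which is the hallmark of a tonal sequence.

tonal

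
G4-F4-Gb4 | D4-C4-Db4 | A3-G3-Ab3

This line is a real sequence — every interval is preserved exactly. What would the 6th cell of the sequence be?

F#2 E2 F2

With a 3-note motive the entries are G4, D4, A3, each down a 4th from the previous.
Extending down a 4th: E3 → B2 → F#2.
So cell 6 is F#2 E2 F2.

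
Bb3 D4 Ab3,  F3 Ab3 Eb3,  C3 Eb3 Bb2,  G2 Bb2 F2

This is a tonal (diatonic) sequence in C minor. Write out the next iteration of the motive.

With a 3-note motive the entries are Bb3, F3, C3, G2, each down a 4th from the previous.
From D2 the diatonic shape gives D2 F2 C2.

D2 F2 C2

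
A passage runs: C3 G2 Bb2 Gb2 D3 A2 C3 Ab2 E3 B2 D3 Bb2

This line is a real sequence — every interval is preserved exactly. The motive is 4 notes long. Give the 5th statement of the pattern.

With a 4-note motive the entries are C3, D3, E3, each up a 2nd from the previous.
Carrying on: F#3 → G#3.
So cell 5 is G#3 D#3 F#3 D3.

G#3 D#3 F#3 D3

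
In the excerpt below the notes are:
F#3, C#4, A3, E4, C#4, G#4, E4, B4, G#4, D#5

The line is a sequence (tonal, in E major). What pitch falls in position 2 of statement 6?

F#5

With 2-note cells, note 2 of each statement runs C#4, E4, G#4, B4, D#5.
From D#5, up a 3rd gives F#5.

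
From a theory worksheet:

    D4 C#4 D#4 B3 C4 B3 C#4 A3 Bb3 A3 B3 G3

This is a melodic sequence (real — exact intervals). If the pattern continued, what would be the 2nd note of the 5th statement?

F3

Grouping in 4s, the 2nd note of each cell is C#4, B3, A3.
Carrying that down a 2nd forward: G3 → F3.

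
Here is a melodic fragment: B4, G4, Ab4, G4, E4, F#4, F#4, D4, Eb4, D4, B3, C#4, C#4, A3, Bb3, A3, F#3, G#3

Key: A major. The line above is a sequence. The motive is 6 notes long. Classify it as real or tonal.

real

Each cell has the same semitone pattern (-4, 1, -1, -3, 2) — intervals are preserved exactly.
And G4 lies outside A major, so the sequence is real rather than tonal.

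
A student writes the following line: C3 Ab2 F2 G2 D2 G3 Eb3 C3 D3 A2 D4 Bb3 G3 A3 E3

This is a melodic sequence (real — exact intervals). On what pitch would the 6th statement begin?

B5

With a 5-note motive the entries are C3, G3, D4, each up a 5th from the previous.
Extending the heads up a 5th: A4 → E5 → B5.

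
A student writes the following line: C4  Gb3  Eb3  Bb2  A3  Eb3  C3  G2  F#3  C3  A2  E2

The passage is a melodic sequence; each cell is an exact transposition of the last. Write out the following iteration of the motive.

D#3 A2 F#2 C#2

Unit = 4 notes; the statements start on C4, A3, F#3, moving down a 3rd each time.
From D#3 the exact shape gives D#3 A2 F#2 C#2.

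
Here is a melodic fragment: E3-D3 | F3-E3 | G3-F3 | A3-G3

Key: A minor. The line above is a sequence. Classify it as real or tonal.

Every note is diatonic to A minor.
Cell 1 has -2 semitones from note 1 to 2, but cell 2 has -1 — the interval quality changes while the contour stays the same, which is the hallmark of a tonal sequence.

tonal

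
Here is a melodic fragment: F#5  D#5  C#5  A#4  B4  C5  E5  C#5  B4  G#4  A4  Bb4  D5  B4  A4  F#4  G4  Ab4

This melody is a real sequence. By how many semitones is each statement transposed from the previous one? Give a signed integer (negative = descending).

-2

With a 6-note motive the entries are F#5, E5, D5, each down a 2nd from the previous.
Counting half-steps from F#5 to E5: -2.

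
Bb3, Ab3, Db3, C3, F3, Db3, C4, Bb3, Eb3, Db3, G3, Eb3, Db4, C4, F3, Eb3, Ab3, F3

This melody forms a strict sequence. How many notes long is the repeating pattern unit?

Try groups of 6 (3 cells in 18 notes):
Bb3 Ab3 Db3 C3 F3 Db3 | C4 Bb3 Eb3 Db3 G3 Eb3 | Db4 C4 F3 Eb3 Ab3 F3
That's a consistent up a 2nd shift per cell, and no other grouping gives one.

6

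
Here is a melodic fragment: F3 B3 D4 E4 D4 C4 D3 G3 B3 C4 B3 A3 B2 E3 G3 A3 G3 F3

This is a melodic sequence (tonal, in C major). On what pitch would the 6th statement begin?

C2

Taking 6-note groups, the heads are F3, D3, B2: the pattern moves down a 3rd.
Extending the heads down a 3rd: G2 → E2 → C2.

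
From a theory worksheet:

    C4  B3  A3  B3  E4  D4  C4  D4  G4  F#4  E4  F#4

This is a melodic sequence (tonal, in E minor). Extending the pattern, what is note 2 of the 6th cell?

E5

With 4-note cells, note 2 of each statement runs B3, D4, F#4.
Carrying that up a 3rd forward: A4 → C5 → E5.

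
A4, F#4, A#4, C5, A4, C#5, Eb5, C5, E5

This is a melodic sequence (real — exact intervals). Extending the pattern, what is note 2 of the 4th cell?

The unit is 3 notes. Position-2 pitches of the 3 shown cells: F#4, A4, C5.
From C5, up a 3rd gives Eb5.

Eb5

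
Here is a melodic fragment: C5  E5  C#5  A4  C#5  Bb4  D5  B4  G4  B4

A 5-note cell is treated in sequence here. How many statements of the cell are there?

10 notes in groups of 5 gives 10/5 = 2 statements.
Starts: C5, Bb4 — each down a 2nd.

2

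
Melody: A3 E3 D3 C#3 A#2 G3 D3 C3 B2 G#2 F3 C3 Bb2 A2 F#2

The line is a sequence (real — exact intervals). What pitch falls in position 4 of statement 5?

Grouping in 5s, the 4th note of each cell is C#3, B2, A2.
Carrying that down a 2nd forward: G2 → F2.

F2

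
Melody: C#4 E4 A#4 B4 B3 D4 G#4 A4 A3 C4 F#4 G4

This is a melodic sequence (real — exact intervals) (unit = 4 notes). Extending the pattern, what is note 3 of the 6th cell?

C4

With 4-note cells, note 3 of each statement runs A#4, G#4, F#4.
Each moves down a 2nd. Continuing: E4 → D4 → C4.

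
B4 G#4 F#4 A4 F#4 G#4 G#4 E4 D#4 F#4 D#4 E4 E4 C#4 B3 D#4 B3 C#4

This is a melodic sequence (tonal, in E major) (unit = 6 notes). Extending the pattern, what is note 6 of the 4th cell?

With 6-note cells, note 6 of each statement runs G#4, E4, C#4.
From C#4, down a 3rd gives A3.

A3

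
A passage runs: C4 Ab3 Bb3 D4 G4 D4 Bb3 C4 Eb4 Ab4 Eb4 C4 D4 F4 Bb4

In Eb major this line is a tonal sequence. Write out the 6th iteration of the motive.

With a 5-note motive the entries are C4, D4, Eb4, each up a 2nd from the previous.
Continuing the starts: F4 → G4 → Ab4.
So cell 6 is Ab4 F4 G4 Bb4 Eb5.

Ab4 F4 G4 Bb4 Eb5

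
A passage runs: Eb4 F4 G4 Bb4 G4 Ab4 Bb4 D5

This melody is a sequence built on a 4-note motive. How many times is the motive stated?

8 notes in groups of 4 gives 8/4 = 2 statements.
Starts: Eb4, G4 — each up a 3rd.

2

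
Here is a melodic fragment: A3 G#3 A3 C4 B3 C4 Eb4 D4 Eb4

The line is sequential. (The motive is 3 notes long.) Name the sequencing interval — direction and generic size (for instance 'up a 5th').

The 3-note cells begin on A3, C4, Eb4 — each up a 3rd from the last.
A3 to C4 is up a 3rd.

up a 3rd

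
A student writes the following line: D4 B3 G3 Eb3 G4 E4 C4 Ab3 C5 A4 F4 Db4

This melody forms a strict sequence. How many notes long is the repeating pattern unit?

12 notes total. Splitting into 3 groups of 4:
D4 B3 G3 Eb3 | G4 E4 C4 Ab3 | C5 A4 F4 Db4
That's a consistent up a 4th shift per cell, and no other grouping gives one.

4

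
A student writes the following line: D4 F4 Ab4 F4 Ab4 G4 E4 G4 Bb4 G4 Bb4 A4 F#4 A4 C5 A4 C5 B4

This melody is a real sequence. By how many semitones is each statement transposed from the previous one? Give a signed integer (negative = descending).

2

The 6-note cells begin on D4, E4, F#4 — each up a 2nd from the last.
Counting half-steps from D4 to E4: 2.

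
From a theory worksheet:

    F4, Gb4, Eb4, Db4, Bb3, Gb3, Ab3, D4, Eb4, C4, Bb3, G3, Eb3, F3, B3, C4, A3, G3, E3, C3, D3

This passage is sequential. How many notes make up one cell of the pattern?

7

Try groups of 7 (3 cells in 21 notes):
F4 Gb4 Eb4 Db4 Bb3 Gb3 Ab3 | D4 Eb4 C4 Bb3 G3 Eb3 F3 | B3 C4 A3 G3 E3 C3 D3
Each cell is the previous one down a 3rd — so the unit is 7 notes.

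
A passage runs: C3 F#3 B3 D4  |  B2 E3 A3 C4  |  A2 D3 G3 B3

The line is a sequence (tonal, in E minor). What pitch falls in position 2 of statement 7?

G2

The unit is 4 notes. Position-2 pitches of the 3 shown cells: F#3, E3, D3.
Each moves down a 2nd. Continuing: C3 → B2 → A2 → G2.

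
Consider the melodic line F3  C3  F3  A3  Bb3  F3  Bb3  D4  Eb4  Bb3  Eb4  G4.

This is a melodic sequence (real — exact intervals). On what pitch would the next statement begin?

Ab4

With a 4-note motive the entries are F3, Bb3, Eb4, each up a 4th from the previous.
One more step up a 4th gives Ab4.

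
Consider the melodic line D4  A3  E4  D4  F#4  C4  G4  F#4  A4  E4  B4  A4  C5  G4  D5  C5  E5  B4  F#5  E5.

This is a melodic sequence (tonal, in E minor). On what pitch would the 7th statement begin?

B5

Taking 4-note groups, the heads are D4, F#4, A4, C5, E5: the pattern moves up a 3rd.
Continuing: G5 → B5. Statement 7 starts on B5.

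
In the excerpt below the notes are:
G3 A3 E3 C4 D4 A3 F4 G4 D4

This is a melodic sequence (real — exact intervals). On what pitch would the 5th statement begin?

Eb5

The 3-note cells begin on G3, C4, F4 — each up a 4th from the last.
Continuing: Bb4 → Eb5. Statement 5 starts on Eb5.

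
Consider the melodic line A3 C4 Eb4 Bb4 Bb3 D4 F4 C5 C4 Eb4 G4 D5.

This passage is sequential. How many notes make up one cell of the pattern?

Try groups of 4 (3 cells in 12 notes):
A3 C4 Eb4 Bb4 | Bb3 D4 F4 C5 | C4 Eb4 G4 D5
That's a consistent up a 2nd shift per cell, and no other grouping gives one.

4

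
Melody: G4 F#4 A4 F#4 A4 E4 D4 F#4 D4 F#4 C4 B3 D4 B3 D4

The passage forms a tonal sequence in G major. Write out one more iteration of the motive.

A3 G3 B3 G3 B3

Taking 5-note groups, the heads are G4, E4, C4: the pattern moves down a 3rd.
From A3 the diatonic shape gives A3 G3 B3 G3 B3.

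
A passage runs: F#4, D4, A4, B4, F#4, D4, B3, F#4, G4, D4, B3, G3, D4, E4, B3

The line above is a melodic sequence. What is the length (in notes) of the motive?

5

15 notes total. Splitting into 3 groups of 5:
F#4 D4 A4 B4 F#4 | D4 B3 F#4 G4 D4 | B3 G3 D4 E4 B3
That's a consistent down a 3rd shift per cell, and no other grouping gives one.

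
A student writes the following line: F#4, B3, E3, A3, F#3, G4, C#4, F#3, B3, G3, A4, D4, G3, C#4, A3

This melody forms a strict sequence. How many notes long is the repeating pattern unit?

5

Try groups of 5 (3 cells in 15 notes):
F#4 B3 E3 A3 F#3 | G4 C#4 F#3 B3 G3 | A4 D4 G3 C#4 A3
That's a consistent up a 2nd shift per cell, and no other grouping gives one.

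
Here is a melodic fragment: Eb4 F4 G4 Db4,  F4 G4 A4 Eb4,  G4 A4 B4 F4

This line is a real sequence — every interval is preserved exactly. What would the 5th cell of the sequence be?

B4 C#5 D#5 A4

The 4-note cells begin on Eb4, F4, G4 — each up a 2nd from the last.
Continuing the starts: A4 → B4.
So cell 5 is B4 C#5 D#5 A4.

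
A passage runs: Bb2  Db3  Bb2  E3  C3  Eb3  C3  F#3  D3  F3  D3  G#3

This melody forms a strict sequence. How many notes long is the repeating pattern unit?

4

There are 12 notes; a 4-note unit gives 3 cells:
Bb2 Db3 Bb2 E3 | C3 Eb3 C3 F#3 | D3 F3 D3 G#3
Every group is a transposition up a 2nd of the one before; no shorter unit works.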